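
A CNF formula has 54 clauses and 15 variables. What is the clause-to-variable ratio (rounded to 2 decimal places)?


Clause-to-variable ratio = clauses / variables.
54 / 15 = 3.6.

3.6


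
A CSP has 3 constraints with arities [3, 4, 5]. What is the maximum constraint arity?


The arities are: 3, 4, 5.
Scan for the maximum value.
Maximum arity = 5.

5


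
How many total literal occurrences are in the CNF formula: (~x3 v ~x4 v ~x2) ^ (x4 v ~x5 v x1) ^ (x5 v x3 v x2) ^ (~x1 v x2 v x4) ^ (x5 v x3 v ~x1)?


Clause lengths: 3, 3, 3, 3, 3.
Sum = 3 + 3 + 3 + 3 + 3 = 15.

15


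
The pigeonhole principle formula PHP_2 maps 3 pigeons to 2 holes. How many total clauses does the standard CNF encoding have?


The PHP encoding has two parts:
1) At-least-one-hole clauses: 3 (one per pigeon, each with 2 literals).
2) At-most-one-pigeon-per-hole clauses: 2 holes * C(3,2) = 2 * 3 = 6.
Total clauses = 3 + 6 = 9.

9


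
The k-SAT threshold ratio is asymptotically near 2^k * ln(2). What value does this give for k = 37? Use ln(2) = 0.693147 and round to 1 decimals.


Using the asymptotic formula: threshold ~ 2^k * ln(2).
2^37 = 137438953472.
137438953472 * 0.693147 = 95265398282.3.

95265398282.3


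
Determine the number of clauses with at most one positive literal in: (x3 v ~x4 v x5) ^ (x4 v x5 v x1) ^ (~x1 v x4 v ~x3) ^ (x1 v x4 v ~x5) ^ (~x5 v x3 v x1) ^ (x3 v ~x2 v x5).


A Horn clause has at most one positive literal.
Clause 1: 2 positive lit(s) -> not Horn
Clause 2: 3 positive lit(s) -> not Horn
Clause 3: 1 positive lit(s) -> Horn
Clause 4: 2 positive lit(s) -> not Horn
Clause 5: 2 positive lit(s) -> not Horn
Clause 6: 2 positive lit(s) -> not Horn
Total Horn clauses = 1.

1


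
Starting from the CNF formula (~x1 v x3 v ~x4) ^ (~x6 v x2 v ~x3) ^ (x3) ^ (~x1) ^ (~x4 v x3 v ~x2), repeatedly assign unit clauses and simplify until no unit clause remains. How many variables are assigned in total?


Unit propagation repeatedly assigns the literal in any unit clause, then simplifies.
Assignments in order: x3 = T, x1 = F.
No further unit clauses remain.
Total variables assigned = 2.

2


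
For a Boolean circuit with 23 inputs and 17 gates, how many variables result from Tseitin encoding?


The Tseitin transformation introduces one auxiliary variable per gate.
Total variables = inputs + gates = 23 + 17 = 40.

40


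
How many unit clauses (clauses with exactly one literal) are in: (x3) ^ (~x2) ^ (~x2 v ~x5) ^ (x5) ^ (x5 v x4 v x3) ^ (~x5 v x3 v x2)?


A unit clause contains exactly one literal.
Unit clauses found: (x3), (~x2), (x5).
Count = 3.

3


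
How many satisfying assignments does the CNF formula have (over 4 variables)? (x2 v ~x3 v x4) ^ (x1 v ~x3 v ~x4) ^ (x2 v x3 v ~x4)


Enumerate all 16 truth assignments over 4 variables.
Test each against every clause.
Satisfying assignments found: 10.

10


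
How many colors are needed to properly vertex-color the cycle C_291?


An odd cycle cannot be 2-colored: alternating two colors around the cycle returns to the start with a conflict.
Since 291 is odd, three colors are required (and three suffice).
Chromatic number = 3.

3


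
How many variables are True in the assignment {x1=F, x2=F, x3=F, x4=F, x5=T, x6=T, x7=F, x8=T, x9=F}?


The weight is the number of variables assigned True.
True variables: x5, x6, x8.
Weight = 3.

3


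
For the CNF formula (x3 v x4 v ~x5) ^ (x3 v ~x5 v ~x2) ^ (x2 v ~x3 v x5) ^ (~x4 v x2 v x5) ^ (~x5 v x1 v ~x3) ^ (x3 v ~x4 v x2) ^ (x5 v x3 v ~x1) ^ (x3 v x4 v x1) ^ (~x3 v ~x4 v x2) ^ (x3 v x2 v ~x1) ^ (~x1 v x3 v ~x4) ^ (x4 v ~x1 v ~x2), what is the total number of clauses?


Each group enclosed in parentheses joined by ^ is one clause.
Counting the conjuncts: 12 clauses.

12


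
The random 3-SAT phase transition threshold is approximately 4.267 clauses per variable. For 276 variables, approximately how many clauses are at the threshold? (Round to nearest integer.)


The 3-SAT phase transition occurs at approximately 4.267 clauses per variable.
m = 4.267 * 276 = 1177.692.
Rounded to nearest integer: 1178.

1178


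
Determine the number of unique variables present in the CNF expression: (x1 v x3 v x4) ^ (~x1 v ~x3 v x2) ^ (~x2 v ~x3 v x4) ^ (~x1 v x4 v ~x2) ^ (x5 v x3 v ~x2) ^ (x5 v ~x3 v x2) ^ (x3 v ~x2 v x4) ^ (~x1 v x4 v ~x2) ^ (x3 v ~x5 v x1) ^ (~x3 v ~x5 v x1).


Identify each distinct variable in the formula.
Variables found: x1, x2, x3, x4, x5.
Total distinct variables = 5.

5


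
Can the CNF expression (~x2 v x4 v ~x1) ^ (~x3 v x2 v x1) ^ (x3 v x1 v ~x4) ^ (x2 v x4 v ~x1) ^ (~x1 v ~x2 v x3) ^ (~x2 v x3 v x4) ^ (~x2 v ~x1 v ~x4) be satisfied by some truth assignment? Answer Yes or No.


Check all 16 possible truth assignments.
Number of satisfying assignments found: 5.
The formula is satisfiable.

Yes


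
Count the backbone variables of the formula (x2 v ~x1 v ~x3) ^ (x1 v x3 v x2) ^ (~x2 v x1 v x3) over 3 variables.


Find all satisfying assignments: 5 model(s).
Check which variables have the same value in every model.
No variable is fixed across all models.
Backbone size = 0.

0


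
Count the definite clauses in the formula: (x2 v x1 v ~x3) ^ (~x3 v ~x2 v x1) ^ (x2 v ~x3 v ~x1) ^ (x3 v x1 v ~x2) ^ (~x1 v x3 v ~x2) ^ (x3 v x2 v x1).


A definite clause has exactly one positive literal.
Clause 1: 2 positive -> not definite
Clause 2: 1 positive -> definite
Clause 3: 1 positive -> definite
Clause 4: 2 positive -> not definite
Clause 5: 1 positive -> definite
Clause 6: 3 positive -> not definite
Definite clause count = 3.

3


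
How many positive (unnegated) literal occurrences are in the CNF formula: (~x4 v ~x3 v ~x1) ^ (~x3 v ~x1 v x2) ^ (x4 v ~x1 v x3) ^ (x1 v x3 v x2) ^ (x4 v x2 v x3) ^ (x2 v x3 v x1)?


Scan each clause for unnegated literals.
Clause 1: 0 positive; Clause 2: 1 positive; Clause 3: 2 positive; Clause 4: 3 positive; Clause 5: 3 positive; Clause 6: 3 positive.
Total positive literal occurrences = 12.

12


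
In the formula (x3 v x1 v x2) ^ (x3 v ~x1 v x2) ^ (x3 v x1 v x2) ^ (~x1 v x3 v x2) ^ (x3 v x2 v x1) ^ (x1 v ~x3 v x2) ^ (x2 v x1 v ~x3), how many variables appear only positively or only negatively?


A pure literal appears in only one polarity across all clauses.
Pure literals: x2 (positive only).
Count = 1.

1


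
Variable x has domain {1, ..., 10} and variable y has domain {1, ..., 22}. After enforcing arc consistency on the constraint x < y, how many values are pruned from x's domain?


For the constraint x < y, x needs a supporting value in y's domain.
x can be at most 21 (one less than y's maximum).
Valid x values from domain: 10 out of 10.
Pruned = 10 - 10 = 0.

0


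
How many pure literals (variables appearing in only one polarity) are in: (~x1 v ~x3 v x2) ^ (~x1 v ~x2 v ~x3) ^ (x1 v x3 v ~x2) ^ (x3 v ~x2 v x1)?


A pure literal appears in only one polarity across all clauses.
No pure literals found.
Count = 0.

0


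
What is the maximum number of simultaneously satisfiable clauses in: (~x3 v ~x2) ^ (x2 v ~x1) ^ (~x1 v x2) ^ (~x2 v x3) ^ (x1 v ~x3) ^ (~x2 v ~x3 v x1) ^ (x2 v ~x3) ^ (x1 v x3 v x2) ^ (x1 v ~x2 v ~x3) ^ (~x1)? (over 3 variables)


Enumerate all 8 truth assignments.
For each, count how many of the 10 clauses are satisfied.
The formula is not fully satisfiable, so the maximum is below 10.
Maximum simultaneously satisfiable clauses = 9.

9


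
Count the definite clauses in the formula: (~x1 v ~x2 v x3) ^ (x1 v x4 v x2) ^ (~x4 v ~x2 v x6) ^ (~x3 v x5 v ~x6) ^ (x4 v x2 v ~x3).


A definite clause has exactly one positive literal.
Clause 1: 1 positive -> definite
Clause 2: 3 positive -> not definite
Clause 3: 1 positive -> definite
Clause 4: 1 positive -> definite
Clause 5: 2 positive -> not definite
Definite clause count = 3.

3


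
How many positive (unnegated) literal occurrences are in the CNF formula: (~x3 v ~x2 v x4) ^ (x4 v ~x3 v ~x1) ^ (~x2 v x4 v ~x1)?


Scan each clause for unnegated literals.
Clause 1: 1 positive; Clause 2: 1 positive; Clause 3: 1 positive.
Total positive literal occurrences = 3.

3


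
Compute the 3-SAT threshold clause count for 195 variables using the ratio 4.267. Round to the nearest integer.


The 3-SAT phase transition occurs at approximately 4.267 clauses per variable.
m = 4.267 * 195 = 832.065.
Rounded to nearest integer: 832.

832


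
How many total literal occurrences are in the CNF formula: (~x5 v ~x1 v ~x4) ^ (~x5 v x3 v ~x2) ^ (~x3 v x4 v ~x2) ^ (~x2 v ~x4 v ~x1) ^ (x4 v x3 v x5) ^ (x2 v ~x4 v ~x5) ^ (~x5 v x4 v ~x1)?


Clause lengths: 3, 3, 3, 3, 3, 3, 3.
Sum = 3 + 3 + 3 + 3 + 3 + 3 + 3 = 21.

21


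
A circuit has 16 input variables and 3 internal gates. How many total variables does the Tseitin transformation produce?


The Tseitin transformation introduces one auxiliary variable per gate.
Total variables = inputs + gates = 16 + 3 = 19.

19


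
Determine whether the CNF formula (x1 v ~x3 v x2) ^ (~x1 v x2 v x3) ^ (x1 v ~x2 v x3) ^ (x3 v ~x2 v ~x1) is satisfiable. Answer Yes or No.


Check all 8 possible truth assignments.
Number of satisfying assignments found: 4.
The formula is satisfiable.

Yes


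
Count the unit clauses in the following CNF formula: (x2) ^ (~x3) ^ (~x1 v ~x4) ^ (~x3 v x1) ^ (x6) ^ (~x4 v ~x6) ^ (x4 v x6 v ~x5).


A unit clause contains exactly one literal.
Unit clauses found: (x2), (~x3), (x6).
Count = 3.

3


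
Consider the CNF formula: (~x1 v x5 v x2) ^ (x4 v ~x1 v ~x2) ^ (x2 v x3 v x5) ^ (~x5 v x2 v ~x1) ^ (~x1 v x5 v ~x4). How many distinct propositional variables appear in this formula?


Identify each distinct variable in the formula.
Variables found: x1, x2, x3, x4, x5.
Total distinct variables = 5.

5


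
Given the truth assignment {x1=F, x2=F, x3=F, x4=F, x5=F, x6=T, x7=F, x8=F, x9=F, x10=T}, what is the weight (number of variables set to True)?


The weight is the number of variables assigned True.
True variables: x6, x10.
Weight = 2.

2


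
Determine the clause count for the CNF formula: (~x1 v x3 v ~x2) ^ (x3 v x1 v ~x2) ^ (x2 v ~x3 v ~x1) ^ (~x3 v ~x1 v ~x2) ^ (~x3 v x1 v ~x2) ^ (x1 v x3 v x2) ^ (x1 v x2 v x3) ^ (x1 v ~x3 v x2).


Each group enclosed in parentheses joined by ^ is one clause.
Counting the conjuncts: 8 clauses.

8


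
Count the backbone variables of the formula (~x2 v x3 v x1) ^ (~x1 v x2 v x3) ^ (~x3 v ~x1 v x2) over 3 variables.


Find all satisfying assignments: 5 model(s).
Check which variables have the same value in every model.
No variable is fixed across all models.
Backbone size = 0.

0


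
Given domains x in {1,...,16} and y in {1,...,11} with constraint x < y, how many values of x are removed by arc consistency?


For the constraint x < y, x needs a supporting value in y's domain.
x can be at most 10 (one less than y's maximum).
Valid x values from domain: 10 out of 16.
Pruned = 16 - 10 = 6.

6


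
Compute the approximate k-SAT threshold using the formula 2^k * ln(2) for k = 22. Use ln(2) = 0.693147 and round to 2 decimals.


Using the asymptotic formula: threshold ~ 2^k * ln(2).
2^22 = 4194304.
4194304 * 0.693147 = 2907269.23.

2907269.23


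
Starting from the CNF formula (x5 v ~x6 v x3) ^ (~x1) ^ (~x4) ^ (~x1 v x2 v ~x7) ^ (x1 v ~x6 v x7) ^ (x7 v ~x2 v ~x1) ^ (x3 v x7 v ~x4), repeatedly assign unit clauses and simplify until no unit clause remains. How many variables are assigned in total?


Unit propagation repeatedly assigns the literal in any unit clause, then simplifies.
Assignments in order: x1 = F, x4 = F.
No further unit clauses remain.
Total variables assigned = 2.

2


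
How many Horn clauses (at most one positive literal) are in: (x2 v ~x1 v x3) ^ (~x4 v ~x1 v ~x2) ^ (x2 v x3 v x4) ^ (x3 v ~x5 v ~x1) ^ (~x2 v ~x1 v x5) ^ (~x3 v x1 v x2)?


A Horn clause has at most one positive literal.
Clause 1: 2 positive lit(s) -> not Horn
Clause 2: 0 positive lit(s) -> Horn
Clause 3: 3 positive lit(s) -> not Horn
Clause 4: 1 positive lit(s) -> Horn
Clause 5: 1 positive lit(s) -> Horn
Clause 6: 2 positive lit(s) -> not Horn
Total Horn clauses = 3.

3


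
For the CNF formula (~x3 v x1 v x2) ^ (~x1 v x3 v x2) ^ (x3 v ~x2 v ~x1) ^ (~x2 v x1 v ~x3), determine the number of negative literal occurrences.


Scan each clause for negated literals.
Clause 1: 1 negative; Clause 2: 1 negative; Clause 3: 2 negative; Clause 4: 2 negative.
Total negative literal occurrences = 6.

6


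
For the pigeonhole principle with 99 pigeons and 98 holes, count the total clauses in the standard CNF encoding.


The PHP encoding has two parts:
1) At-least-one-hole clauses: 99 (one per pigeon, each with 98 literals).
2) At-most-one-pigeon-per-hole clauses: 98 holes * C(99,2) = 98 * 4851 = 475398.
Total clauses = 99 + 475398 = 475497.

475497


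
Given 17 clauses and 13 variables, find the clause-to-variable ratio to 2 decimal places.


Clause-to-variable ratio = clauses / variables.
17 / 13 = 1.31.

1.31


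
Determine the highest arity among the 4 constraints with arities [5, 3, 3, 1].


The arities are: 5, 3, 3, 1.
Scan for the maximum value.
Maximum arity = 5.

5


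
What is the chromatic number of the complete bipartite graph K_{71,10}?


K_{71,10} is bipartite by definition: the two parts are independent sets, with every edge crossing between them.
Color all vertices in one part with color 1 and all vertices in the other part with color 2.
Since the graph has at least one edge, one color does not suffice.
Chromatic number = 2.

2


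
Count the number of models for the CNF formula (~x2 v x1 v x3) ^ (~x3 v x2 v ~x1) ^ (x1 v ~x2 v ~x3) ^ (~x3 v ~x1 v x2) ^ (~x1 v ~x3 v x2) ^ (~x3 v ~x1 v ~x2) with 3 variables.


Enumerate all 8 truth assignments over 3 variables.
Test each against every clause.
Satisfying assignments found: 4.

4


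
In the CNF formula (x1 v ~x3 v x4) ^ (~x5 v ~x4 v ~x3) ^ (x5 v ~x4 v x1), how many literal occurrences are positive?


Scan each clause for unnegated literals.
Clause 1: 2 positive; Clause 2: 0 positive; Clause 3: 2 positive.
Total positive literal occurrences = 4.

4


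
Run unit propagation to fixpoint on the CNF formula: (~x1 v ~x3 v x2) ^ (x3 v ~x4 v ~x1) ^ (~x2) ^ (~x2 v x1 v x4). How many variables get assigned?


Unit propagation repeatedly assigns the literal in any unit clause, then simplifies.
Assignments in order: x2 = F.
No further unit clauses remain.
Total variables assigned = 1.

1


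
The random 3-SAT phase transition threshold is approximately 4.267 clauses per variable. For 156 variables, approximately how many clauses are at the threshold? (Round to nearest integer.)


The 3-SAT phase transition occurs at approximately 4.267 clauses per variable.
m = 4.267 * 156 = 665.652.
Rounded to nearest integer: 666.

666


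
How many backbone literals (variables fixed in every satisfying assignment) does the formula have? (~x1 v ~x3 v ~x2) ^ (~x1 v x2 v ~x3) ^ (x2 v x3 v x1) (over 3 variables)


Find all satisfying assignments: 5 model(s).
Check which variables have the same value in every model.
No variable is fixed across all models.
Backbone size = 0.

0


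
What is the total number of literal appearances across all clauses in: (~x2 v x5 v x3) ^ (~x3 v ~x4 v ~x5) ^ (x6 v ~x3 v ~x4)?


Clause lengths: 3, 3, 3.
Sum = 3 + 3 + 3 = 9.

9


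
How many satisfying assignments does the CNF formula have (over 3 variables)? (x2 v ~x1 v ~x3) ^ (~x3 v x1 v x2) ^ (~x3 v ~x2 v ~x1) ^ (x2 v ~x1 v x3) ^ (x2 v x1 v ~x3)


Enumerate all 8 truth assignments over 3 variables.
Test each against every clause.
Satisfying assignments found: 4.

4


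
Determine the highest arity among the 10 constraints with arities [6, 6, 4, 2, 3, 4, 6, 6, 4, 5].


The arities are: 6, 6, 4, 2, 3, 4, 6, 6, 4, 5.
Scan for the maximum value.
Maximum arity = 6.

6


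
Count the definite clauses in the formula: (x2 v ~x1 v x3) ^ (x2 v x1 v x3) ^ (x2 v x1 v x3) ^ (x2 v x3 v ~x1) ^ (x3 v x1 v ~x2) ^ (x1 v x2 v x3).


A definite clause has exactly one positive literal.
Clause 1: 2 positive -> not definite
Clause 2: 3 positive -> not definite
Clause 3: 3 positive -> not definite
Clause 4: 2 positive -> not definite
Clause 5: 2 positive -> not definite
Clause 6: 3 positive -> not definite
Definite clause count = 0.

0


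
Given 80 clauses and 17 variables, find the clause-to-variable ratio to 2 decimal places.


Clause-to-variable ratio = clauses / variables.
80 / 17 = 4.71.

4.71


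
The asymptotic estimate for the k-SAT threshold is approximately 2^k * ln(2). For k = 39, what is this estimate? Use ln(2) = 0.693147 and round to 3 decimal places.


Using the asymptotic formula: threshold ~ 2^k * ln(2).
2^39 = 549755813888.
549755813888 * 0.693147 = 381061593129.026.

381061593129.026


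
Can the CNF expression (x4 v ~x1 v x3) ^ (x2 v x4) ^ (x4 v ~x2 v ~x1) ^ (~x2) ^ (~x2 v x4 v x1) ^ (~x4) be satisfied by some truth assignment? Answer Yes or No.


Check all 16 possible truth assignments.
Number of satisfying assignments found: 0.
The formula is unsatisfiable.

No


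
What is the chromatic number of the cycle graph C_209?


An odd cycle cannot be 2-colored: alternating two colors around the cycle returns to the start with a conflict.
Since 209 is odd, three colors are required (and three suffice).
Chromatic number = 3.

3


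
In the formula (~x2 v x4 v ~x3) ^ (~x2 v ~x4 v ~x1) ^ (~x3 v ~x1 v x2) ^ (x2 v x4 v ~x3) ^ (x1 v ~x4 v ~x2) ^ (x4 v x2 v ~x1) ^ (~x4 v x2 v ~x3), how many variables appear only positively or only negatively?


A pure literal appears in only one polarity across all clauses.
Pure literals: x3 (negative only).
Count = 1.

1


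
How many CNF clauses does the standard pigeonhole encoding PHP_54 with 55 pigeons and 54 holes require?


The PHP encoding has two parts:
1) At-least-one-hole clauses: 55 (one per pigeon, each with 54 literals).
2) At-most-one-pigeon-per-hole clauses: 54 holes * C(55,2) = 54 * 1485 = 80190.
Total clauses = 55 + 80190 = 80245.

80245


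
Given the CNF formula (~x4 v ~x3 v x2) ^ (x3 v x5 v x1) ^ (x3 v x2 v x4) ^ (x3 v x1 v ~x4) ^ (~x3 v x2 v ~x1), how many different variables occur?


Identify each distinct variable in the formula.
Variables found: x1, x2, x3, x4, x5.
Total distinct variables = 5.

5


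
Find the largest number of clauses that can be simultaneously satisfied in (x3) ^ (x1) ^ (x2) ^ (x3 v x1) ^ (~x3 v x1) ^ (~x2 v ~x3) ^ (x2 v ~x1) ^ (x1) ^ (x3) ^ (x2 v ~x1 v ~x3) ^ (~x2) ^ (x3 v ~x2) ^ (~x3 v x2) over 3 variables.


Enumerate all 8 truth assignments.
For each, count how many of the 13 clauses are satisfied.
The formula is not fully satisfiable, so the maximum is below 13.
Maximum simultaneously satisfiable clauses = 11.

11


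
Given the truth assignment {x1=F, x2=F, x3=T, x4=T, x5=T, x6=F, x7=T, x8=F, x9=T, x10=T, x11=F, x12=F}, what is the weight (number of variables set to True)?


The weight is the number of variables assigned True.
True variables: x3, x4, x5, x7, x9, x10.
Weight = 6.

6


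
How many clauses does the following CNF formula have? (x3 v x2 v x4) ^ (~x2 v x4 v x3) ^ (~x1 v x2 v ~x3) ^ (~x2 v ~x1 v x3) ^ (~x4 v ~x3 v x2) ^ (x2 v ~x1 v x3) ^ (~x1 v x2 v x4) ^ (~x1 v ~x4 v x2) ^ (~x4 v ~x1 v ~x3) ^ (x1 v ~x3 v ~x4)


Each group enclosed in parentheses joined by ^ is one clause.
Counting the conjuncts: 10 clauses.

10


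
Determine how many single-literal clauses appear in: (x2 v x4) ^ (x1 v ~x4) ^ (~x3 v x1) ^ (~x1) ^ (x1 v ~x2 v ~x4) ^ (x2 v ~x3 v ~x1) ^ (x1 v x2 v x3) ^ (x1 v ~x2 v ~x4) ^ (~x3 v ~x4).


A unit clause contains exactly one literal.
Unit clauses found: (~x1).
Count = 1.

1


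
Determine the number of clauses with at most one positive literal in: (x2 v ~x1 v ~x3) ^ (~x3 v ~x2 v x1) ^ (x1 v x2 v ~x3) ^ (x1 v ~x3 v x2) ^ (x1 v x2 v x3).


A Horn clause has at most one positive literal.
Clause 1: 1 positive lit(s) -> Horn
Clause 2: 1 positive lit(s) -> Horn
Clause 3: 2 positive lit(s) -> not Horn
Clause 4: 2 positive lit(s) -> not Horn
Clause 5: 3 positive lit(s) -> not Horn
Total Horn clauses = 2.

2


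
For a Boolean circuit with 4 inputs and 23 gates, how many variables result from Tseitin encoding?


The Tseitin transformation introduces one auxiliary variable per gate.
Total variables = inputs + gates = 4 + 23 = 27.

27


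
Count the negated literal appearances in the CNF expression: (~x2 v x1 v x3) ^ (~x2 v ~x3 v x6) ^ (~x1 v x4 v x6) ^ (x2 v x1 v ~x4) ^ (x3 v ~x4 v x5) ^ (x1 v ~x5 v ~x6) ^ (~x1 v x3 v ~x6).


Scan each clause for negated literals.
Clause 1: 1 negative; Clause 2: 2 negative; Clause 3: 1 negative; Clause 4: 1 negative; Clause 5: 1 negative; Clause 6: 2 negative; Clause 7: 2 negative.
Total negative literal occurrences = 10.

10


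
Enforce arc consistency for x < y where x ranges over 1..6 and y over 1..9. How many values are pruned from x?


For the constraint x < y, x needs a supporting value in y's domain.
x can be at most 8 (one less than y's maximum).
Valid x values from domain: 6 out of 6.
Pruned = 6 - 6 = 0.

0


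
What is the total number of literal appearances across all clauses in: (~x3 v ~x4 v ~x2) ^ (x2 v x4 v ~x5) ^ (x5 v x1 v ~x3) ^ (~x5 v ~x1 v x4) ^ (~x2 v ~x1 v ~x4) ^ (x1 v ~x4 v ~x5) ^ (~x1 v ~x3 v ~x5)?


Clause lengths: 3, 3, 3, 3, 3, 3, 3.
Sum = 3 + 3 + 3 + 3 + 3 + 3 + 3 = 21.

21


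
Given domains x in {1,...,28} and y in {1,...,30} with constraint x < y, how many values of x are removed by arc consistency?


For the constraint x < y, x needs a supporting value in y's domain.
x can be at most 29 (one less than y's maximum).
Valid x values from domain: 28 out of 28.
Pruned = 28 - 28 = 0.

0


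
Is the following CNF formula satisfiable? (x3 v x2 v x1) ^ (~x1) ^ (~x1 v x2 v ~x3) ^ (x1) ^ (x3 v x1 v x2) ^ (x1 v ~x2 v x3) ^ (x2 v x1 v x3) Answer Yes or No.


Check all 8 possible truth assignments.
Number of satisfying assignments found: 0.
The formula is unsatisfiable.

No


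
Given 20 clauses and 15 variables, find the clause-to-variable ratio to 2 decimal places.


Clause-to-variable ratio = clauses / variables.
20 / 15 = 1.33.

1.33


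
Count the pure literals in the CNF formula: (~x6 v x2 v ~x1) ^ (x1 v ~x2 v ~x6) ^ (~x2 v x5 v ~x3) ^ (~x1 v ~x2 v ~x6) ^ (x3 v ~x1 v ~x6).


A pure literal appears in only one polarity across all clauses.
Pure literals: x5 (positive only), x6 (negative only).
Count = 2.

2


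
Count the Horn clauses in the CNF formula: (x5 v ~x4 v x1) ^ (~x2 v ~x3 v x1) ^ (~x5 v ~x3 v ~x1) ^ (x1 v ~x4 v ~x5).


A Horn clause has at most one positive literal.
Clause 1: 2 positive lit(s) -> not Horn
Clause 2: 1 positive lit(s) -> Horn
Clause 3: 0 positive lit(s) -> Horn
Clause 4: 1 positive lit(s) -> Horn
Total Horn clauses = 3.

3


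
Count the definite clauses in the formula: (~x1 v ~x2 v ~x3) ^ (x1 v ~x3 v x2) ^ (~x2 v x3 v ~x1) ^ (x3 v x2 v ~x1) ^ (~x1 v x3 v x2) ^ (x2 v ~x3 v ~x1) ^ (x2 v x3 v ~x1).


A definite clause has exactly one positive literal.
Clause 1: 0 positive -> not definite
Clause 2: 2 positive -> not definite
Clause 3: 1 positive -> definite
Clause 4: 2 positive -> not definite
Clause 5: 2 positive -> not definite
Clause 6: 1 positive -> definite
Clause 7: 2 positive -> not definite
Definite clause count = 2.

2


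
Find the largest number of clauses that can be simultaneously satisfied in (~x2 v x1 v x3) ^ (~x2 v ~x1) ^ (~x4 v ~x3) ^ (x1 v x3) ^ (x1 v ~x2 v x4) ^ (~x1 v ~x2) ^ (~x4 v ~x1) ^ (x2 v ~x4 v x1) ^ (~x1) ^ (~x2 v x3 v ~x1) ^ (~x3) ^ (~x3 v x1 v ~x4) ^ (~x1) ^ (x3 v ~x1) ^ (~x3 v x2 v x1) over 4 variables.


Enumerate all 16 truth assignments.
For each, count how many of the 15 clauses are satisfied.
The formula is not fully satisfiable, so the maximum is below 15.
Maximum simultaneously satisfiable clauses = 14.

14


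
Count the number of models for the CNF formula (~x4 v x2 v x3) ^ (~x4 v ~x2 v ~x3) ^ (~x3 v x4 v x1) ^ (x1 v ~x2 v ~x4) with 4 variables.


Enumerate all 16 truth assignments over 4 variables.
Test each against every clause.
Satisfying assignments found: 9.

9


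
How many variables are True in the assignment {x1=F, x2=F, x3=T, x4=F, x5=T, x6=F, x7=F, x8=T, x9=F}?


The weight is the number of variables assigned True.
True variables: x3, x5, x8.
Weight = 3.

3


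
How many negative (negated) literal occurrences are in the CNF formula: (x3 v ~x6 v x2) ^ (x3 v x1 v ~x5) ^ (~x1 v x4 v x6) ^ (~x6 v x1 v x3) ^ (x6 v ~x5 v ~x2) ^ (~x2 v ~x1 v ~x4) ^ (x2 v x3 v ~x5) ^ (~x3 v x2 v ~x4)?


Scan each clause for negated literals.
Clause 1: 1 negative; Clause 2: 1 negative; Clause 3: 1 negative; Clause 4: 1 negative; Clause 5: 2 negative; Clause 6: 3 negative; Clause 7: 1 negative; Clause 8: 2 negative.
Total negative literal occurrences = 12.

12


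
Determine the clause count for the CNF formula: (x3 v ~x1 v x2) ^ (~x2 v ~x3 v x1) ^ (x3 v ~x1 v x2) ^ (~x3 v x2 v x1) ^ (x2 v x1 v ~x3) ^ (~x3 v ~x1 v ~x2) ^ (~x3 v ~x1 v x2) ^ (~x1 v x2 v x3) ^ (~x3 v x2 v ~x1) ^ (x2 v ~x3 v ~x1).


Each group enclosed in parentheses joined by ^ is one clause.
Counting the conjuncts: 10 clauses.

10


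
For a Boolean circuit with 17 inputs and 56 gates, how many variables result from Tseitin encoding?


The Tseitin transformation introduces one auxiliary variable per gate.
Total variables = inputs + gates = 17 + 56 = 73.

73


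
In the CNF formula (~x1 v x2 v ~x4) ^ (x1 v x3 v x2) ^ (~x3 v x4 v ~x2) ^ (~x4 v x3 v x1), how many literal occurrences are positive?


Scan each clause for unnegated literals.
Clause 1: 1 positive; Clause 2: 3 positive; Clause 3: 1 positive; Clause 4: 2 positive.
Total positive literal occurrences = 7.

7


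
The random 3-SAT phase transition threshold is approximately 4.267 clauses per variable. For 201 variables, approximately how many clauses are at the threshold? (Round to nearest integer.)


The 3-SAT phase transition occurs at approximately 4.267 clauses per variable.
m = 4.267 * 201 = 857.667.
Rounded to nearest integer: 858.

858


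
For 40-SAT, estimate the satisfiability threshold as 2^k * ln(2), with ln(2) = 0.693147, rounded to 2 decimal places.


Using the asymptotic formula: threshold ~ 2^k * ln(2).
2^40 = 1099511627776.
1099511627776 * 0.693147 = 762123186258.05.

762123186258.05


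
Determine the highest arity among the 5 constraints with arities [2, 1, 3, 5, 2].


The arities are: 2, 1, 3, 5, 2.
Scan for the maximum value.
Maximum arity = 5.

5


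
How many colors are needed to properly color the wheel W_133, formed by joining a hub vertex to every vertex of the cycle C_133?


W_133 consists of the cycle C_133 together with a hub vertex adjacent to every cycle vertex.
The cycle C_133 needs 3 colors (odd cycle -> 3).
The hub is adjacent to every cycle vertex, so it must receive a new color distinct from all of them.
Chromatic number = 3 + 1 = 4.

4


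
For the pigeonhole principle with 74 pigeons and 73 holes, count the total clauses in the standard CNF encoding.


The PHP encoding has two parts:
1) At-least-one-hole clauses: 74 (one per pigeon, each with 73 literals).
2) At-most-one-pigeon-per-hole clauses: 73 holes * C(74,2) = 73 * 2701 = 197173.
Total clauses = 74 + 197173 = 197247.

197247


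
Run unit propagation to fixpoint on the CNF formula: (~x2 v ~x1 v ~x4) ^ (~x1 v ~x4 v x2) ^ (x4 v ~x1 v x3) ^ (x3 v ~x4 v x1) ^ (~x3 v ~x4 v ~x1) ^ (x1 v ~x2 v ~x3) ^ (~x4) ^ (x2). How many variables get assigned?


Unit propagation repeatedly assigns the literal in any unit clause, then simplifies.
Assignments in order: x4 = F, x2 = T.
No further unit clauses remain.
Total variables assigned = 2.

2


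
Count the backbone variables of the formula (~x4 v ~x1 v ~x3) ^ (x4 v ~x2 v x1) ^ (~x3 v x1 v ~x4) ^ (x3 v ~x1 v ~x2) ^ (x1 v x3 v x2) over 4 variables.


Find all satisfying assignments: 6 model(s).
Check which variables have the same value in every model.
No variable is fixed across all models.
Backbone size = 0.

0


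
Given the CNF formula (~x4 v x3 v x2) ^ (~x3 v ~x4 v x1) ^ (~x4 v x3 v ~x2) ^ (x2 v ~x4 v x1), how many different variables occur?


Identify each distinct variable in the formula.
Variables found: x1, x2, x3, x4.
Total distinct variables = 4.

4


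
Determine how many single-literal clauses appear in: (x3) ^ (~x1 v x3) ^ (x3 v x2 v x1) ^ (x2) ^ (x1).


A unit clause contains exactly one literal.
Unit clauses found: (x3), (x2), (x1).
Count = 3.

3


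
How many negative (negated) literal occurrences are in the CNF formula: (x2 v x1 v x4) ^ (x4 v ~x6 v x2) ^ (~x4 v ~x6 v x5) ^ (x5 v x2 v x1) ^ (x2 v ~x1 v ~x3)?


Scan each clause for negated literals.
Clause 1: 0 negative; Clause 2: 1 negative; Clause 3: 2 negative; Clause 4: 0 negative; Clause 5: 2 negative.
Total negative literal occurrences = 5.

5


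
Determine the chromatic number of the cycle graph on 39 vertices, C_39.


An odd cycle cannot be 2-colored: alternating two colors around the cycle returns to the start with a conflict.
Since 39 is odd, three colors are required (and three suffice).
Chromatic number = 3.

3


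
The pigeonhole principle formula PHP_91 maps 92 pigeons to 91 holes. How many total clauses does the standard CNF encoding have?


The PHP encoding has two parts:
1) At-least-one-hole clauses: 92 (one per pigeon, each with 91 literals).
2) At-most-one-pigeon-per-hole clauses: 91 holes * C(92,2) = 91 * 4186 = 380926.
Total clauses = 92 + 380926 = 381018.

381018


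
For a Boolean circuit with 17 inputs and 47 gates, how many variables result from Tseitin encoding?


The Tseitin transformation introduces one auxiliary variable per gate.
Total variables = inputs + gates = 17 + 47 = 64.

64


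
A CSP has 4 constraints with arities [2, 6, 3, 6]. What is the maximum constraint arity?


The arities are: 2, 6, 3, 6.
Scan for the maximum value.
Maximum arity = 6.

6


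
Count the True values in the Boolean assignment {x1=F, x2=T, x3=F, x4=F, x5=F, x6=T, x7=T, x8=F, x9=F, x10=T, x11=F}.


The weight is the number of variables assigned True.
True variables: x2, x6, x7, x10.
Weight = 4.

4


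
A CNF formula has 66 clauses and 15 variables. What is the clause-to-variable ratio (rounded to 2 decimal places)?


Clause-to-variable ratio = clauses / variables.
66 / 15 = 4.4.

4.4


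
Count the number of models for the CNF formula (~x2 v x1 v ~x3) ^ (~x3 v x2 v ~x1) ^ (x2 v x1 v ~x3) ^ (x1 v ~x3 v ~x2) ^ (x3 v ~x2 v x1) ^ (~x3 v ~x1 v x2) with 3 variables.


Enumerate all 8 truth assignments over 3 variables.
Test each against every clause.
Satisfying assignments found: 4.

4


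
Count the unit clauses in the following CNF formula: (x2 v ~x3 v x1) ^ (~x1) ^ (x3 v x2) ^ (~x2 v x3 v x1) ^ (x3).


A unit clause contains exactly one literal.
Unit clauses found: (~x1), (x3).
Count = 2.

2


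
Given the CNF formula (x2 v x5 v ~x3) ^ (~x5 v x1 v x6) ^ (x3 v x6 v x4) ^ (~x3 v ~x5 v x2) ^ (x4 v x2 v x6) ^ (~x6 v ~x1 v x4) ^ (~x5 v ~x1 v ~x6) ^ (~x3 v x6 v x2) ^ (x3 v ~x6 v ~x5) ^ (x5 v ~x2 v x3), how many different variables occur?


Identify each distinct variable in the formula.
Variables found: x1, x2, x3, x4, x5, x6.
Total distinct variables = 6.

6


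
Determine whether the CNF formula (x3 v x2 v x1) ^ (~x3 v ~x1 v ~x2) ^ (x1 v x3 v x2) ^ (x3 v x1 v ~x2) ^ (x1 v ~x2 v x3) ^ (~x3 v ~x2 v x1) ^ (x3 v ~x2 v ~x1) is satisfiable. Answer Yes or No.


Check all 8 possible truth assignments.
Number of satisfying assignments found: 3.
The formula is satisfiable.

Yes


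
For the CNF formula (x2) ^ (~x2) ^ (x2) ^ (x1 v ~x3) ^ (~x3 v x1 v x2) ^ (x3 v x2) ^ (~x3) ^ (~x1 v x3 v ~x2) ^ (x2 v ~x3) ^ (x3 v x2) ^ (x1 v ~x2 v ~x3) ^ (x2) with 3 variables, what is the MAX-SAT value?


Enumerate all 8 truth assignments.
For each, count how many of the 12 clauses are satisfied.
The formula is not fully satisfiable, so the maximum is below 12.
Maximum simultaneously satisfiable clauses = 11.

11


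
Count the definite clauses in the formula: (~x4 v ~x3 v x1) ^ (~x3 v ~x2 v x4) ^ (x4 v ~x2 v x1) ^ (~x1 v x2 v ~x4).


A definite clause has exactly one positive literal.
Clause 1: 1 positive -> definite
Clause 2: 1 positive -> definite
Clause 3: 2 positive -> not definite
Clause 4: 1 positive -> definite
Definite clause count = 3.

3


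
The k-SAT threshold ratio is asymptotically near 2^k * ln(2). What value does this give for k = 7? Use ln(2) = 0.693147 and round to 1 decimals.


Using the asymptotic formula: threshold ~ 2^k * ln(2).
2^7 = 128.
128 * 0.693147 = 88.7.

88.7


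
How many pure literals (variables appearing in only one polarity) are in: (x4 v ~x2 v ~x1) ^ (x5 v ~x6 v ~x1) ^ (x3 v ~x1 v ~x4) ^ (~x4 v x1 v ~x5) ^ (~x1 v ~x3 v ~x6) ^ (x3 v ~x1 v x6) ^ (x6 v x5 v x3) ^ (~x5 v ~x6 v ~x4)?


A pure literal appears in only one polarity across all clauses.
Pure literals: x2 (negative only).
Count = 1.

1


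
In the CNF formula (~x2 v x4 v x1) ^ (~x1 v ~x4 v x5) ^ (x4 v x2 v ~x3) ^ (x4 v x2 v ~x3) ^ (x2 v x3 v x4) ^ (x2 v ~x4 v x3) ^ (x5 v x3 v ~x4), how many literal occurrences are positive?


Scan each clause for unnegated literals.
Clause 1: 2 positive; Clause 2: 1 positive; Clause 3: 2 positive; Clause 4: 2 positive; Clause 5: 3 positive; Clause 6: 2 positive; Clause 7: 2 positive.
Total positive literal occurrences = 14.

14


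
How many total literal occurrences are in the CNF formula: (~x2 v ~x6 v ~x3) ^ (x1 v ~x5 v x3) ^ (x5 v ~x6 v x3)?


Clause lengths: 3, 3, 3.
Sum = 3 + 3 + 3 = 9.

9


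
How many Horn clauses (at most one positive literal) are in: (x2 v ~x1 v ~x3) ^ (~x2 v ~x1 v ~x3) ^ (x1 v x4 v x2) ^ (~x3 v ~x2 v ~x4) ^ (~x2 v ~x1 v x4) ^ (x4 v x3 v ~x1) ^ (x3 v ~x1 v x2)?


A Horn clause has at most one positive literal.
Clause 1: 1 positive lit(s) -> Horn
Clause 2: 0 positive lit(s) -> Horn
Clause 3: 3 positive lit(s) -> not Horn
Clause 4: 0 positive lit(s) -> Horn
Clause 5: 1 positive lit(s) -> Horn
Clause 6: 2 positive lit(s) -> not Horn
Clause 7: 2 positive lit(s) -> not Horn
Total Horn clauses = 4.

4


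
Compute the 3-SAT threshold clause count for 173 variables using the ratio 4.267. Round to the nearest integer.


The 3-SAT phase transition occurs at approximately 4.267 clauses per variable.
m = 4.267 * 173 = 738.191.
Rounded to nearest integer: 738.

738


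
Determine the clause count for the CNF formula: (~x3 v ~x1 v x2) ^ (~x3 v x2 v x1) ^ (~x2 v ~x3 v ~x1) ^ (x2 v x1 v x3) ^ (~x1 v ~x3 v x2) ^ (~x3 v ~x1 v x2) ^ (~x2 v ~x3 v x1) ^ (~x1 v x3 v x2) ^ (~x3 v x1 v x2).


Each group enclosed in parentheses joined by ^ is one clause.
Counting the conjuncts: 9 clauses.

9


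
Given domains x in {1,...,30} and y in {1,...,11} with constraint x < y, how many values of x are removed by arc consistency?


For the constraint x < y, x needs a supporting value in y's domain.
x can be at most 10 (one less than y's maximum).
Valid x values from domain: 10 out of 30.
Pruned = 30 - 10 = 20.

20


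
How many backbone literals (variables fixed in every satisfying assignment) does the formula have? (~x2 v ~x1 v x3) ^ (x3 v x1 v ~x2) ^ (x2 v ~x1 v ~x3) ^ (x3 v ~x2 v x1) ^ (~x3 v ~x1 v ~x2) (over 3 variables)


Find all satisfying assignments: 4 model(s).
Check which variables have the same value in every model.
No variable is fixed across all models.
Backbone size = 0.

0


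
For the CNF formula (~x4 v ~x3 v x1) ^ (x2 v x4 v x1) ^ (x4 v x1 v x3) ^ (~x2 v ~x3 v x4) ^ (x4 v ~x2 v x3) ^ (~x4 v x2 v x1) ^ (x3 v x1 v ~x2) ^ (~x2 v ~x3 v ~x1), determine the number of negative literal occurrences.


Scan each clause for negated literals.
Clause 1: 2 negative; Clause 2: 0 negative; Clause 3: 0 negative; Clause 4: 2 negative; Clause 5: 1 negative; Clause 6: 1 negative; Clause 7: 1 negative; Clause 8: 3 negative.
Total negative literal occurrences = 10.

10


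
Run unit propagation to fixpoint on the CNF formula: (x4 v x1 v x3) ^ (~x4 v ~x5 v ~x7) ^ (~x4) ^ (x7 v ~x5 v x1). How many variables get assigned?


Unit propagation repeatedly assigns the literal in any unit clause, then simplifies.
Assignments in order: x4 = F.
No further unit clauses remain.
Total variables assigned = 1.

1


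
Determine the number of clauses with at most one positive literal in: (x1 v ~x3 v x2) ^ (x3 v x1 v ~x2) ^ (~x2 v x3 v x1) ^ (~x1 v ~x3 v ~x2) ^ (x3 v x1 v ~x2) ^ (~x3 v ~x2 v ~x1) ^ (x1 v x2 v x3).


A Horn clause has at most one positive literal.
Clause 1: 2 positive lit(s) -> not Horn
Clause 2: 2 positive lit(s) -> not Horn
Clause 3: 2 positive lit(s) -> not Horn
Clause 4: 0 positive lit(s) -> Horn
Clause 5: 2 positive lit(s) -> not Horn
Clause 6: 0 positive lit(s) -> Horn
Clause 7: 3 positive lit(s) -> not Horn
Total Horn clauses = 2.

2


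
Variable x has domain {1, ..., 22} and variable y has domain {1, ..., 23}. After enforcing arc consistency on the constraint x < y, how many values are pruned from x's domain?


For the constraint x < y, x needs a supporting value in y's domain.
x can be at most 22 (one less than y's maximum).
Valid x values from domain: 22 out of 22.
Pruned = 22 - 22 = 0.

0


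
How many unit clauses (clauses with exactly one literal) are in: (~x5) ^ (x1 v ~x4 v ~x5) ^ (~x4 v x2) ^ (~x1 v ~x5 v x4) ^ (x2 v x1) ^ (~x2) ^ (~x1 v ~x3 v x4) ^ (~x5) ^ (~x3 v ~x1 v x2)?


A unit clause contains exactly one literal.
Unit clauses found: (~x5), (~x2), (~x5).
Count = 3.

3


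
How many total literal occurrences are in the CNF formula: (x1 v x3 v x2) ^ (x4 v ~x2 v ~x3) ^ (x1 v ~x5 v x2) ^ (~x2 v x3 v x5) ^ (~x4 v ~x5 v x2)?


Clause lengths: 3, 3, 3, 3, 3.
Sum = 3 + 3 + 3 + 3 + 3 = 15.

15


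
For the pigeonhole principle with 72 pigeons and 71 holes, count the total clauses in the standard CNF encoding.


The PHP encoding has two parts:
1) At-least-one-hole clauses: 72 (one per pigeon, each with 71 literals).
2) At-most-one-pigeon-per-hole clauses: 71 holes * C(72,2) = 71 * 2556 = 181476.
Total clauses = 72 + 181476 = 181548.

181548


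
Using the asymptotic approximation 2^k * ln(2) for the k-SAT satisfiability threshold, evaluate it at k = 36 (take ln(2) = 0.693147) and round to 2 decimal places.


Using the asymptotic formula: threshold ~ 2^k * ln(2).
2^36 = 68719476736.
68719476736 * 0.693147 = 47632699141.13.

47632699141.13


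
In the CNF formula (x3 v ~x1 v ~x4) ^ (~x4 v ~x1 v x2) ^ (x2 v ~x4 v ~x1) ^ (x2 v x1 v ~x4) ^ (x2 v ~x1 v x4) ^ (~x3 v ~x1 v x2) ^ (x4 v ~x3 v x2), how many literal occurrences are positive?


Scan each clause for unnegated literals.
Clause 1: 1 positive; Clause 2: 1 positive; Clause 3: 1 positive; Clause 4: 2 positive; Clause 5: 2 positive; Clause 6: 1 positive; Clause 7: 2 positive.
Total positive literal occurrences = 10.

10


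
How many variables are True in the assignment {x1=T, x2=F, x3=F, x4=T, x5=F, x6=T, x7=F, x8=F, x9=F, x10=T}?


The weight is the number of variables assigned True.
True variables: x1, x4, x6, x10.
Weight = 4.

4


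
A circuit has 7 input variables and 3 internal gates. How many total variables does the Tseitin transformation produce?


The Tseitin transformation introduces one auxiliary variable per gate.
Total variables = inputs + gates = 7 + 3 = 10.

10


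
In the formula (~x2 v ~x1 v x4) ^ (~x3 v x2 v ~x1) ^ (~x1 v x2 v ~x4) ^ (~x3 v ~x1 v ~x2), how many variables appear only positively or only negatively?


A pure literal appears in only one polarity across all clauses.
Pure literals: x1 (negative only), x3 (negative only).
Count = 2.

2


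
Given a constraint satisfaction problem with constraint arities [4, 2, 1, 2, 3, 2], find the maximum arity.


The arities are: 4, 2, 1, 2, 3, 2.
Scan for the maximum value.
Maximum arity = 4.

4


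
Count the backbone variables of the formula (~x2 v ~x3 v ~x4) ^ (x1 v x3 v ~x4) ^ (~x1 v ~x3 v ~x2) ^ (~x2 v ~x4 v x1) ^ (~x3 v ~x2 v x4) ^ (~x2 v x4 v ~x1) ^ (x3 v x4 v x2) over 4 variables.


Find all satisfying assignments: 7 model(s).
Check which variables have the same value in every model.
No variable is fixed across all models.
Backbone size = 0.

0
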